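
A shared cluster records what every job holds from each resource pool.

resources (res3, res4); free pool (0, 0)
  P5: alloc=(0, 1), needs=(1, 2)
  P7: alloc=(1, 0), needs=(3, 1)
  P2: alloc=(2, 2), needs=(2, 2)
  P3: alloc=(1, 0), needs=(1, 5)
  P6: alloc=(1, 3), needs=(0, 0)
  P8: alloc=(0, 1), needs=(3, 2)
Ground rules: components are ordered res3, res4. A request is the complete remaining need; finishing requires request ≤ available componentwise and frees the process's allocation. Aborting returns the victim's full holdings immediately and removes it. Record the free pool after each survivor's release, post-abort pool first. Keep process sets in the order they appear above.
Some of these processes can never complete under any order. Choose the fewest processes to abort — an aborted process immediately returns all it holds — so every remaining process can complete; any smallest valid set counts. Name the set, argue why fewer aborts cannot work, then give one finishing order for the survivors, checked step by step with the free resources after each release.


Minimum abort set: P8.
Key observation: the returned (0, 1) from P8 is what brings P3 — unrunnable before, under any order — into play at step 3.
Why nothing smaller works: aborting no one leaves the state deadlocked as given.
One survivor order: P6, P5, P3, P2, P7. Walking it through (post-abort pool first):
  pool = (0, 1)
  P6: need (0, 0) fits (0, 1); releases (1, 3), pool now (1, 4)
  P5: need (1, 2) fits (1, 4); releases (0, 1), pool now (1, 5)
  P3: need (1, 5) fits (1, 5); releases (1, 0), pool now (2, 5)
  P2: need (2, 2) fits (2, 5); releases (2, 2), pool now (4, 7)
  P7: need (3, 1) fits (4, 7); releases (1, 0), pool now (5, 7)


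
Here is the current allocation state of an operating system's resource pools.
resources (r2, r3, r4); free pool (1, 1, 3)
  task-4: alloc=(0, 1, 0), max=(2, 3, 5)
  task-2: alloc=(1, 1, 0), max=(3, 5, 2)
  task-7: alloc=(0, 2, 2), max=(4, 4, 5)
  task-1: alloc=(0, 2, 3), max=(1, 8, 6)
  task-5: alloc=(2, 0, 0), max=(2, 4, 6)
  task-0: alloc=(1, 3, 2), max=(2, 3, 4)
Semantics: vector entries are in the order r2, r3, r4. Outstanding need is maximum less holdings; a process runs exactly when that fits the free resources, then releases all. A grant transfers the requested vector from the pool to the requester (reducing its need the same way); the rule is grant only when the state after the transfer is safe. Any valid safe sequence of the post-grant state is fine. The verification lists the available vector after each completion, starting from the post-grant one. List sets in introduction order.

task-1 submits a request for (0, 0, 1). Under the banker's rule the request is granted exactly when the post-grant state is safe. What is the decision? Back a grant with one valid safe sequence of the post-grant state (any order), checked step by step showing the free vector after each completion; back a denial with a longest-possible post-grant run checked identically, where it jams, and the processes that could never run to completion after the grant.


DENY: after the grant no complete ordering would exist.
Key observation: after task-0, task-2 the pool peaks at (3, 5, 4), and each blocked process is short somewhere: task-4 on r4; task-7 on r2; task-1 on r3; task-5 on r4.
After a pretend grant, a maximal execution: task-0, task-2 — then nothing else fits. Verifying each step:
  pool = (1, 1, 2)
  task-0 needs (1, 0, 2) <= (1, 1, 2) -> finishes; pool += (1, 3, 2) = (2, 4, 4)
  task-2 needs (2, 4, 2) <= (2, 4, 4) -> finishes; pool += (1, 1, 0) = (3, 5, 4)
  blocked: task-4 wants (2, 2, 5), pool (3, 5, 4) — not enough r4
  blocked: task-7 wants (4, 2, 3), pool (3, 5, 4) — not enough r2
  blocked: task-1 wants (1, 6, 2), pool (3, 5, 4) — not enough r3
  blocked: task-5 wants (0, 4, 6), pool (3, 5, 4) — not enough r4
Post-grant, the permanently blocked set is task-4, task-7, task-1 and task-5.


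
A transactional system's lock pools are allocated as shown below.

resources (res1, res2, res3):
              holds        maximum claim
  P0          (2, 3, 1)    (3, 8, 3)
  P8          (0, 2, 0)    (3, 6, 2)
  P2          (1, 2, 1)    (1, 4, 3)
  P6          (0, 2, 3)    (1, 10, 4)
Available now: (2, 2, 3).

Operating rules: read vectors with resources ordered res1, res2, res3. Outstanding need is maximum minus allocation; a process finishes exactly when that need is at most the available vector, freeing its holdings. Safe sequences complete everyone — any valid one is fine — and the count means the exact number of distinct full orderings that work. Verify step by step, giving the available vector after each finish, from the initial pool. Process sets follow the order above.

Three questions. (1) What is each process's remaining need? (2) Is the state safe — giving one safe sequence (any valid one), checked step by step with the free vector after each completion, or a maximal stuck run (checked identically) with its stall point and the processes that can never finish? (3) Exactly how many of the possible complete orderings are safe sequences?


(1) Outstanding need per process (order res1, res2, res3):
  P0: (1, 5, 2)
  P8: (3, 4, 2)
  P2: (0, 2, 2)
  P6: (1, 8, 1)
(2) SAFE — a valid safe sequence is P2, P8, P0, P6.
Key observation: P2 marks the first exact bind of the order: its need (0, 2, 2) fits the free (2, 2, 3) with zero slack on a requested resource.
Walking it through:
  pool = (2, 2, 3)
  run P2 (needs (0, 2, 2), free (2, 2, 3)); after release of (1, 2, 1) the pool is (3, 4, 4)
  run P8 (needs (3, 4, 2), free (3, 4, 4)); after release of (0, 2, 0) the pool is (3, 6, 4)
  run P0 (needs (1, 5, 2), free (3, 6, 4)); after release of (2, 3, 1) the pool is (5, 9, 5)
  run P6 (needs (1, 8, 1), free (5, 9, 5)); after release of (0, 2, 3) the pool is (5, 11, 8)
(3) The exact count: 1 of the possible complete orderings is a safe sequence.


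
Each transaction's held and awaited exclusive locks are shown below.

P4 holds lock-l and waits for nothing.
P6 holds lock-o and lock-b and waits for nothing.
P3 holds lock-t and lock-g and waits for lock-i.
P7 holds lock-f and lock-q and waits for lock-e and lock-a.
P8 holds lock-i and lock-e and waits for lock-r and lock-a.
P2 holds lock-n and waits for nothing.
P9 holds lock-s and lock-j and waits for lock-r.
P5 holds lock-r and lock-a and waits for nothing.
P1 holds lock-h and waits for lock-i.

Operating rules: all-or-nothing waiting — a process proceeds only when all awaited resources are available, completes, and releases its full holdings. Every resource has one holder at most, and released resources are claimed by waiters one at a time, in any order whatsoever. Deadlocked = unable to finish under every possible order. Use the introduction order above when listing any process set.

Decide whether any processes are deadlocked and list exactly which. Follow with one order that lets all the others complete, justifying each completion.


The deadlocked set is empty.
Key observation: there is no circular wait here — follow any chain and it reaches a process that is free to run now.
One completion order for the rest: P5, P6, P9, P2, P8, P4, P3, P1, P7.
Verifying each step:
  P5: no waits; runs immediately, freeing lock-r and lock-a
  P6: no waits; runs immediately, freeing lock-o and lock-b
  P9 waits on lock-r — all released -> runs and releases lock-s and lock-j
  P2: no waits; runs immediately, freeing lock-n
  P8 waits on lock-r and lock-a — all released -> runs and releases lock-i and lock-e
  P4: no waits; runs immediately, freeing lock-l
  P3 waits on lock-i — all released -> runs and releases lock-t and lock-g
  P1 waits on lock-i — all released -> runs and releases lock-h
  P7 waits on lock-e and lock-a — all released -> runs and releases lock-f and lock-q


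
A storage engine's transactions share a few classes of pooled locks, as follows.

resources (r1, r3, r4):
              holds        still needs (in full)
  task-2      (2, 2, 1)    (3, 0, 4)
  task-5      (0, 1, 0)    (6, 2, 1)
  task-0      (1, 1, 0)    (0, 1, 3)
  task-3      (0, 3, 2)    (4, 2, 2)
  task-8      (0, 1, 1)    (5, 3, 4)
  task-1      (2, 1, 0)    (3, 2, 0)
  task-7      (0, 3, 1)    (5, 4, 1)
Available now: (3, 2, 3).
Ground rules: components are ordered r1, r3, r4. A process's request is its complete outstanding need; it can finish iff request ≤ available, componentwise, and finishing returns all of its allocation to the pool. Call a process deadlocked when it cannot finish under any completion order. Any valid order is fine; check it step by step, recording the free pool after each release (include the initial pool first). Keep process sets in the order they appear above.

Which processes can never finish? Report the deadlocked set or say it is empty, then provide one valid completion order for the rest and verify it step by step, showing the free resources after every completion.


Nothing here is deadlocked.
Key observation: there is always a runnable process — task-1 first — so the state unwinds completely.
A valid finishing order for the others: task-1, task-3, task-8, task-7, task-2, task-5, task-0. Verifying each step:
  pool = (3, 2, 3)
  task-1: need (3, 2, 0) fits (3, 2, 3); releases (2, 1, 0), pool now (5, 3, 3)
  task-3: need (4, 2, 2) fits (5, 3, 3); releases (0, 3, 2), pool now (5, 6, 5)
  task-8: need (5, 3, 4) fits (5, 6, 5); releases (0, 1, 1), pool now (5, 7, 6)
  task-7: need (5, 4, 1) fits (5, 7, 6); releases (0, 3, 1), pool now (5, 10, 7)
  task-2: need (3, 0, 4) fits (5, 10, 7); releases (2, 2, 1), pool now (7, 12, 8)
  task-5: need (6, 2, 1) fits (7, 12, 8); releases (0, 1, 0), pool now (7, 13, 8)
  task-0: need (0, 1, 3) fits (7, 13, 8); releases (1, 1, 0), pool now (8, 14, 8)


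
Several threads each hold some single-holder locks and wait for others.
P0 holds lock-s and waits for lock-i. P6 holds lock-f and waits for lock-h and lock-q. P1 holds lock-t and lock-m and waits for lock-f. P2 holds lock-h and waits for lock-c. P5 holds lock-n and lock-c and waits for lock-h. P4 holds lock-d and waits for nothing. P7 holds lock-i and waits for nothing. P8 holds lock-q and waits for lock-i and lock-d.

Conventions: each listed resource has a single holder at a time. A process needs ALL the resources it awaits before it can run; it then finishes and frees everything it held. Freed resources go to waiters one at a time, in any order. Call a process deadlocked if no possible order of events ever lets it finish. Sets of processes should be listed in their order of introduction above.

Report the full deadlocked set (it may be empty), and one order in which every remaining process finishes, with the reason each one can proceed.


The deadlocked set is P6, P1, P2 and P5.
Key observation: the wait chain closes on itself along P2 -> P5 -> P2; P6 and P1 wait into the deadlock from upstream.
A valid finishing order for the others: P7, P4, P8, P0.
Walking it through:
  P7: no waits; runs immediately, freeing lock-i
  P4: no waits; runs immediately, freeing lock-d
  run P8 (all its waits — lock-i and lock-d — are resolved); releases lock-q
  run P0 (all its waits — lock-i — are resolved); releases lock-s


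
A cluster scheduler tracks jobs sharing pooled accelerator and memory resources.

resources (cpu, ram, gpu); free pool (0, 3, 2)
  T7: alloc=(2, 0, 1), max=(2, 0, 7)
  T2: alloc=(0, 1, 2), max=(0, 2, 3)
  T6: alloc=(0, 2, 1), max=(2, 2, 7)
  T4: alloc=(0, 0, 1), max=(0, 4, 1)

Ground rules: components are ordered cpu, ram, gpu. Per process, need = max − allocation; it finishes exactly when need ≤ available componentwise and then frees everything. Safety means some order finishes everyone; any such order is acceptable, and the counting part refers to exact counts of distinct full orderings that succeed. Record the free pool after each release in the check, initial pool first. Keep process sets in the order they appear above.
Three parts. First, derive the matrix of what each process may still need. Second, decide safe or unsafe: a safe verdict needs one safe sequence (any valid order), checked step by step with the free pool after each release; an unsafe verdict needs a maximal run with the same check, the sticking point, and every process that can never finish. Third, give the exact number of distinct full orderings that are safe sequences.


(1) Outstanding need per process (order cpu, ram, gpu):
  T7: (0, 0, 6)
  T2: (0, 1, 1)
  T6: (2, 0, 6)
  T4: (0, 4, 0)
(2) The state is UNSAFE.
Key observation: T2, T4 can finish, but then (0, 4, 5) is all there is, and the blocked group's gpu demands exceed it.
The run T2, T4 cannot be extended any further. Check, step by step:
  pool = (0, 3, 2)
  run T2 (needs (0, 1, 1), free (0, 3, 2)); after release of (0, 1, 2) the pool is (0, 4, 4)
  run T4 (needs (0, 4, 0), free (0, 4, 4)); after release of (0, 0, 1) the pool is (0, 4, 5)
  blocked: T7 wants (0, 0, 6), pool (0, 4, 5) — not enough gpu
  blocked: T6 wants (2, 0, 6), pool (0, 4, 5) — not enough cpu and gpu
Never able to finish: T7 and T6.
(3) Exactly 0 of the possible complete orderings are safe sequences.


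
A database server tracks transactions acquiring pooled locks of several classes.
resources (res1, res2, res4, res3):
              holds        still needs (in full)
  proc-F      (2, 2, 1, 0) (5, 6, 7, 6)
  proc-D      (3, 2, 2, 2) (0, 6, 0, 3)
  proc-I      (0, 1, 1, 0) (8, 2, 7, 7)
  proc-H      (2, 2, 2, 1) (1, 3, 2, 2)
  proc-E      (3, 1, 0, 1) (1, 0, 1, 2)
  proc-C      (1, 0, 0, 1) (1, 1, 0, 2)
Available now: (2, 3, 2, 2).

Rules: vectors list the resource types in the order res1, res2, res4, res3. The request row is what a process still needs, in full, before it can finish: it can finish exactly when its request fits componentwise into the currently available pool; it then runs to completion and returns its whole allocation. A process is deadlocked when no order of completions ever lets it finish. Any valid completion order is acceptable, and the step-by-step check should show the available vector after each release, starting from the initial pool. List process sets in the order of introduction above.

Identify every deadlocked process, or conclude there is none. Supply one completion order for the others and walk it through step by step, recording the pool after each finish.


The deadlocked set is proc-F and proc-I.
Key observation: after proc-H, proc-E, proc-C, proc-D complete, (11, 8, 6, 7) is the best the pool ever gets, yet each leftover process wants more res4.
A valid finishing order for the others: proc-H, proc-E, proc-C, proc-D. Step-by-step check:
  pool = (2, 3, 2, 2)
  proc-H needs (1, 3, 2, 2) <= (2, 3, 2, 2) -> finishes; pool += (2, 2, 2, 1) = (4, 5, 4, 3)
  proc-E needs (1, 0, 1, 2) <= (4, 5, 4, 3) -> finishes; pool += (3, 1, 0, 1) = (7, 6, 4, 4)
  proc-C needs (1, 1, 0, 2) <= (7, 6, 4, 4) -> finishes; pool += (1, 0, 0, 1) = (8, 6, 4, 5)
  proc-D needs (0, 6, 0, 3) <= (8, 6, 4, 5) -> finishes; pool += (3, 2, 2, 2) = (11, 8, 6, 7)
The stuck group stays short no matter what:
  proc-F still needs (5, 6, 7, 6) but only (11, 8, 6, 7) is free — short on res4
  proc-I still needs (8, 2, 7, 7) but only (11, 8, 6, 7) is free — short on res4


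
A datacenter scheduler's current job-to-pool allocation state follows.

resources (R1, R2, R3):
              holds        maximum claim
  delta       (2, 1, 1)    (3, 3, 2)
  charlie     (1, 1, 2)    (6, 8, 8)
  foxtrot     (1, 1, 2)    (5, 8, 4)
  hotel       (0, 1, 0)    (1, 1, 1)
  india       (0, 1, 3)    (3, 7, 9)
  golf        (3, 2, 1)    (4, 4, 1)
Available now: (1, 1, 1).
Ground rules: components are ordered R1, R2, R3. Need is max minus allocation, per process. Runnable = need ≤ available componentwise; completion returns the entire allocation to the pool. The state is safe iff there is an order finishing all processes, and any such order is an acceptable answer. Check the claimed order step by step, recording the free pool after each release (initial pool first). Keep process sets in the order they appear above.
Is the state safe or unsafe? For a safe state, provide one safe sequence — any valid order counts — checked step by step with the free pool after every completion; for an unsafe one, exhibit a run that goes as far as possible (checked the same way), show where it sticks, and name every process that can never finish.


UNSAFE.
Key observation: the pool after hotel, golf, delta is (6, 5, 3); every surviving request exceeds it in R2, so progress ends there.
The run hotel, golf, delta cannot be extended any further. Walking it through:
  pool = (1, 1, 1)
  hotel: need (1, 0, 1) fits (1, 1, 1); releases (0, 1, 0), pool now (1, 2, 1)
  golf: need (1, 2, 0) fits (1, 2, 1); releases (3, 2, 1), pool now (4, 4, 2)
  delta: need (1, 2, 1) fits (4, 4, 2); releases (2, 1, 1), pool now (6, 5, 3)
  charlie still needs (5, 7, 6) but only (6, 5, 3) is free — short on R2 and R3
  foxtrot still needs (4, 7, 2) but only (6, 5, 3) is free — short on R2
  india still needs (3, 6, 6) but only (6, 5, 3) is free — short on R2 and R3
Permanently blocked: charlie, foxtrot and india.


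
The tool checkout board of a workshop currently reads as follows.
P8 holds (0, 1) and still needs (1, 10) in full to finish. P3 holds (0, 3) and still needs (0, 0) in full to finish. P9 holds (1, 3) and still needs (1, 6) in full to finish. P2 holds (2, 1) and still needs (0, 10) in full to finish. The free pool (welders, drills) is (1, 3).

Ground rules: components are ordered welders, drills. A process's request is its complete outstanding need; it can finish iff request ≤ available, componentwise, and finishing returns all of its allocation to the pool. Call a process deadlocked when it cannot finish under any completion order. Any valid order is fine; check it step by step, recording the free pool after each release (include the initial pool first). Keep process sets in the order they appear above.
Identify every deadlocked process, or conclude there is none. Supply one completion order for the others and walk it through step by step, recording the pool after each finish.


The deadlocked set is P8 and P2.
Key observation: drills is the bottleneck — with P3, P9 done the pool holds (2, 9), short of every remaining need.
One completion order for the rest: P3, P9. Step-by-step check:
  pool = (1, 3)
  run P3 (needs (0, 0), free (1, 3)); after release of (0, 3) the pool is (1, 6)
  run P9 (needs (1, 6), free (1, 6)); after release of (1, 3) the pool is (2, 9)
None of the blocked processes ever fits:
  P8 cannot run: need (1, 10) vs free (2, 9) (insufficient drills)
  P2 cannot run: need (0, 10) vs free (2, 9) (insufficient drills)


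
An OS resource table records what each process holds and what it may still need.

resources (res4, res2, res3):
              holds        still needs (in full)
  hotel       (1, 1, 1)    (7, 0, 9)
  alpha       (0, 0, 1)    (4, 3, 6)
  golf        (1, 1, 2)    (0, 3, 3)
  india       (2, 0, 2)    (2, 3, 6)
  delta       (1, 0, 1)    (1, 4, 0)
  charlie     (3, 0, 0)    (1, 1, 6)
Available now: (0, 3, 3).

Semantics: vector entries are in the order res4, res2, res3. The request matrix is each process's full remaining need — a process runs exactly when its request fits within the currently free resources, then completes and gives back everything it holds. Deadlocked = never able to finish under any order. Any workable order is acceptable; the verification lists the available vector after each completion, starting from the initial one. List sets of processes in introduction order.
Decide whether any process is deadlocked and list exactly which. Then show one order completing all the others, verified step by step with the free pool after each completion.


The deadlocked set is empty.
Key observation: beginning at golf, releases accumulate fast enough that every process eventually fits.
The rest can finish in the order golf, delta, charlie, india, alpha, hotel. Walking it through:
  pool = (0, 3, 3)
  golf: need (0, 3, 3) fits (0, 3, 3); releases (1, 1, 2), pool now (1, 4, 5)
  delta: need (1, 4, 0) fits (1, 4, 5); releases (1, 0, 1), pool now (2, 4, 6)
  charlie: need (1, 1, 6) fits (2, 4, 6); releases (3, 0, 0), pool now (5, 4, 6)
  india: need (2, 3, 6) fits (5, 4, 6); releases (2, 0, 2), pool now (7, 4, 8)
  alpha: need (4, 3, 6) fits (7, 4, 8); releases (0, 0, 1), pool now (7, 4, 9)
  hotel: need (7, 0, 9) fits (7, 4, 9); releases (1, 1, 1), pool now (8, 5, 10)


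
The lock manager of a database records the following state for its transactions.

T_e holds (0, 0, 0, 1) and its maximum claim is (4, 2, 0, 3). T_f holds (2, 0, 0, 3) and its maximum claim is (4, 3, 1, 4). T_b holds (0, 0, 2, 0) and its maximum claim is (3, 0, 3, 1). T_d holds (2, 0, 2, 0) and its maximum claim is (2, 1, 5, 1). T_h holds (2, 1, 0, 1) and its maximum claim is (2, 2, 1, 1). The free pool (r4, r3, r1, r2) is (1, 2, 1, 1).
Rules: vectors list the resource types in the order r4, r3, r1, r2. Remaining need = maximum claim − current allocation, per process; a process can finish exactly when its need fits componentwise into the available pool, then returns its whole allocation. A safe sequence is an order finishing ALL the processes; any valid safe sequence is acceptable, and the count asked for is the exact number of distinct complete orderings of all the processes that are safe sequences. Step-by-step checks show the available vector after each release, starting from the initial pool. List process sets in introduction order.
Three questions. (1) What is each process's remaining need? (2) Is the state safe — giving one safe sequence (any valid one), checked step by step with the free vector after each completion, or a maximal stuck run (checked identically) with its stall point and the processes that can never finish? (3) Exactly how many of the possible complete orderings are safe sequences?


(1) Outstanding need per process (order r4, r3, r1, r2):
  T_e: (4, 2, 0, 2)
  T_f: (2, 3, 1, 1)
  T_b: (3, 0, 1, 1)
  T_d: (0, 1, 3, 1)
  T_h: (0, 1, 1, 0)
(2) SAFE — a valid safe sequence is T_h, T_b, T_d, T_f, T_e.
Key observation: reading the order forward, T_h is the first process whose need (0, 1, 1, 0) meets the free pool (1, 2, 1, 1) exactly on a resource it requests.
Step-by-step check:
  pool = (1, 2, 1, 1)
  T_h: need (0, 1, 1, 0) fits (1, 2, 1, 1); releases (2, 1, 0, 1), pool now (3, 3, 1, 2)
  T_b: need (3, 0, 1, 1) fits (3, 3, 1, 2); releases (0, 0, 2, 0), pool now (3, 3, 3, 2)
  T_d: need (0, 1, 3, 1) fits (3, 3, 3, 2); releases (2, 0, 2, 0), pool now (5, 3, 5, 2)
  T_f: need (2, 3, 1, 1) fits (5, 3, 5, 2); releases (2, 0, 0, 3), pool now (7, 3, 5, 5)
  T_e: need (4, 2, 0, 2) fits (7, 3, 5, 5); releases (0, 0, 0, 1), pool now (7, 3, 5, 6)
(3) Precisely 7 of the possible complete orderings are safe sequences.


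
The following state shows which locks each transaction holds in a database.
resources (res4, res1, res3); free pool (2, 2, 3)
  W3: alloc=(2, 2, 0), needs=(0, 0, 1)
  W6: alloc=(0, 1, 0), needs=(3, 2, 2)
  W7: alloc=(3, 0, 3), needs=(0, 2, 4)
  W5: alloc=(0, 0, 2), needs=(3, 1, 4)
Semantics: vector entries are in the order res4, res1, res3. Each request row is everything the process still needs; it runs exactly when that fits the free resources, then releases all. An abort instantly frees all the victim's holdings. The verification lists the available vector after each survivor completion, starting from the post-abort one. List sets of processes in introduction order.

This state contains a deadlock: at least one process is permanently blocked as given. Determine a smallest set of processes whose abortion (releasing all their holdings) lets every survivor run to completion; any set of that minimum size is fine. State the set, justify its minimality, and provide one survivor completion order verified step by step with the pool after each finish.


Minimum abort set: W7.
Key observation: before aborting W7, W5 was permanently blocked — no order could ever run it; afterwards it completes at step 3.
Minimality: the empty abort set fails — the state is deadlocked as it stands.
One survivor order: W3, W6, W5. Walking it through (post-abort pool first):
  pool = (5, 2, 6)
  W3 needs (0, 0, 1) <= (5, 2, 6) -> finishes; pool += (2, 2, 0) = (7, 4, 6)
  W6 needs (3, 2, 2) <= (7, 4, 6) -> finishes; pool += (0, 1, 0) = (7, 5, 6)
  W5 needs (3, 1, 4) <= (7, 5, 6) -> finishes; pool += (0, 0, 2) = (7, 5, 8)


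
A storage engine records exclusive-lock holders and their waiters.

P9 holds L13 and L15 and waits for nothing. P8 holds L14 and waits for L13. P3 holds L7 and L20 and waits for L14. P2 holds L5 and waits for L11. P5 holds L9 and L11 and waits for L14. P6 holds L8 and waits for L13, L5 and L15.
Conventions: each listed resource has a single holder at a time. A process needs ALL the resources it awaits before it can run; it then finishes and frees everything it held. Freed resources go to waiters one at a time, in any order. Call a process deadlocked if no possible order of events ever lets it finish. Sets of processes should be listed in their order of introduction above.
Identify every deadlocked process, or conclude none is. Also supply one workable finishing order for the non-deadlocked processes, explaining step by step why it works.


No process is deadlocked.
Key observation: no waiting chain loops back on itself — every chain ends at a process that waits on nothing, so everyone eventually runs.
One completion order for the rest: P9, P8, P5, P2, P3, P6.
Check, step by step:
  P9 waits on nothing -> runs at once and releases L13 and L15
  P8 waits on L13 — all released -> runs and releases L14
  P5 waits on L14 — all released -> runs and releases L9 and L11
  P2 waits on L11 — all released -> runs and releases L5
  P3 waits on L14 — all released -> runs and releases L7 and L20
  P6 waits on L13, L5 and L15 — all released -> runs and releases L8


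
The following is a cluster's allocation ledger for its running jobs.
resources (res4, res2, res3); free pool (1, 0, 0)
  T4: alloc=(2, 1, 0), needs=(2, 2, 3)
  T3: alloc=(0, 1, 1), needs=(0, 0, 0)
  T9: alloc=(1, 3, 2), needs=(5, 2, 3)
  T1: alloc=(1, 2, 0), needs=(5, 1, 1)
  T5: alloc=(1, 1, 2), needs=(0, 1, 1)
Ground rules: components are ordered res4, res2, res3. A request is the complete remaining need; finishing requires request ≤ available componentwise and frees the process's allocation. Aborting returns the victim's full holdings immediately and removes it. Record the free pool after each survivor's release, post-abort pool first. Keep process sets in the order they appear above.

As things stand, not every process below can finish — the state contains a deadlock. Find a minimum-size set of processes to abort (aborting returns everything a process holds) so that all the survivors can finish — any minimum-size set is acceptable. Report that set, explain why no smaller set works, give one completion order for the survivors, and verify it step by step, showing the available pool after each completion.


Minimum abort set: T1.
Key observation: the deadlocked T9 becomes finishable only because T1 released (1, 2, 0); it completes at step 4 below.
No smaller set exists: with zero aborts the deadlock remains.
The survivors complete as T3, T5, T4, T9. Verifying each step (starting from the post-abort pool):
  pool = (2, 2, 0)
  T3 needs (0, 0, 0) <= (2, 2, 0) -> finishes; pool += (0, 1, 1) = (2, 3, 1)
  T5 needs (0, 1, 1) <= (2, 3, 1) -> finishes; pool += (1, 1, 2) = (3, 4, 3)
  T4 needs (2, 2, 3) <= (3, 4, 3) -> finishes; pool += (2, 1, 0) = (5, 5, 3)
  T9 needs (5, 2, 3) <= (5, 5, 3) -> finishes; pool += (1, 3, 2) = (6, 8, 5)


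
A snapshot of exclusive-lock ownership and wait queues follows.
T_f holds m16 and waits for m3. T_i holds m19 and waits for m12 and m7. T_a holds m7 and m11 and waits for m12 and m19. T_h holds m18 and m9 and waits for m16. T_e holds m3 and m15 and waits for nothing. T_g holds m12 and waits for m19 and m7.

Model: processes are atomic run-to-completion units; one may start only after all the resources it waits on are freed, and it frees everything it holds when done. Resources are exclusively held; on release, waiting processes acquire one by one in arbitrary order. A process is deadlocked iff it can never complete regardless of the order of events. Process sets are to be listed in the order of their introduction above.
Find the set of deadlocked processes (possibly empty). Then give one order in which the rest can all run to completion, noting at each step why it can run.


Deadlocked: T_i, T_a and T_g.
Key observation: nobody on the ring T_i -> T_a -> T_i can start until another member finishes, which never happens; T_g is caught in further circular waits.
The rest can finish in the order T_e, T_f, T_h.
Walking it through:
  T_e waits on nothing -> runs at once and releases m3 and m15
  run T_f (all its waits — m3 — are resolved); releases m16
  run T_h (all its waits — m16 — are resolved); releases m18 and m9


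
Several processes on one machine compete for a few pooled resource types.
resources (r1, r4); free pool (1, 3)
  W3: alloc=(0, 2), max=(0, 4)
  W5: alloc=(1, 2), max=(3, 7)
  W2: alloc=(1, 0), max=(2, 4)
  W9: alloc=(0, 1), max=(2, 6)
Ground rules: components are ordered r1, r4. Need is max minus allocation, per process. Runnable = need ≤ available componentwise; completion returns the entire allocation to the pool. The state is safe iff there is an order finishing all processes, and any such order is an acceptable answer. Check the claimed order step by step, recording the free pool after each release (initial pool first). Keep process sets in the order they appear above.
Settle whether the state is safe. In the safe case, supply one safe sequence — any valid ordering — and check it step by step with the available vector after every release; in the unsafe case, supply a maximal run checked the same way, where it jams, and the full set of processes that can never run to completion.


SAFE, for example via the order W3, W2, W9, W5.
Key observation: reading the order forward, W2 is the first process whose need (1, 4) meets the free pool (1, 5) exactly on a resource it requests.
Verifying each step:
  pool = (1, 3)
  W3: need (0, 2) fits (1, 3); releases (0, 2), pool now (1, 5)
  W2: need (1, 4) fits (1, 5); releases (1, 0), pool now (2, 5)
  W9: need (2, 5) fits (2, 5); releases (0, 1), pool now (2, 6)
  W5: need (2, 5) fits (2, 6); releases (1, 2), pool now (3, 8)


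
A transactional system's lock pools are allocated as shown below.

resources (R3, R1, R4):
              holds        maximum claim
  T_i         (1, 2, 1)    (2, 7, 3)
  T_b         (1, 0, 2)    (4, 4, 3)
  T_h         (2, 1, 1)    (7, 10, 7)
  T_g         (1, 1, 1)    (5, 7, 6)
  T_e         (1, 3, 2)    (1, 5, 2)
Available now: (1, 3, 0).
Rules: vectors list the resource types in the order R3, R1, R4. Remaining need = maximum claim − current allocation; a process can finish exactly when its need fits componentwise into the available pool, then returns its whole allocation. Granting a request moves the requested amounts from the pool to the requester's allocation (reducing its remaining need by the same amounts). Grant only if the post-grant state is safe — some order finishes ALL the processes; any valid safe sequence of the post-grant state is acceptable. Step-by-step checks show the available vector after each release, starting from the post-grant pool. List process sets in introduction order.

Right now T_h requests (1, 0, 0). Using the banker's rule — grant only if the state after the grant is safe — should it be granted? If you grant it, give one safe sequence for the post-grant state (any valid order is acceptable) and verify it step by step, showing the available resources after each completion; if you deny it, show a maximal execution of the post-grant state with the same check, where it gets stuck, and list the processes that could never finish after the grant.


DENY — the pretend-granted state is unsafe.
Key observation: once T_e, T_i finish, the pool peaks at (2, 8, 3) — and every remaining process still needs more R3 than that.
After a pretend grant, a maximal execution: T_e, T_i — then nothing else fits. Step-by-step check:
  pool = (0, 3, 0)
  T_e needs (0, 2, 0) <= (0, 3, 0) -> finishes; pool += (1, 3, 2) = (1, 6, 2)
  T_i needs (1, 5, 2) <= (1, 6, 2) -> finishes; pool += (1, 2, 1) = (2, 8, 3)
  T_b still needs (3, 4, 1) but only (2, 8, 3) is free — short on R3
  T_h still needs (4, 9, 6) but only (2, 8, 3) is free — short on R3, R1 and R4
  T_g still needs (4, 6, 5) but only (2, 8, 3) is free — short on R3 and R4
Processes that could never finish after the grant: T_b, T_h and T_g.


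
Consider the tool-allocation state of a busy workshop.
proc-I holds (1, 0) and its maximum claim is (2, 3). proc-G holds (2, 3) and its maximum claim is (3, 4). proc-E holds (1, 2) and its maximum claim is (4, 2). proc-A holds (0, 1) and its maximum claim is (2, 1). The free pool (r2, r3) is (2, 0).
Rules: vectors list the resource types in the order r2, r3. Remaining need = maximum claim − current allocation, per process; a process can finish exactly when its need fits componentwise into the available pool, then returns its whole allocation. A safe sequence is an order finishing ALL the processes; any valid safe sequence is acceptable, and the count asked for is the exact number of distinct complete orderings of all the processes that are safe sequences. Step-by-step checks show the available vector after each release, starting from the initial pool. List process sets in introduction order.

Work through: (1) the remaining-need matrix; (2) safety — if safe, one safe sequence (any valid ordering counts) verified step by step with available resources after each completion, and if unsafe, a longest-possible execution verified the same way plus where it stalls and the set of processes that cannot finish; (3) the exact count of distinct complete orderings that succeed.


(1) Need matrix, components ordered r2, r3:
  proc-I: (1, 3)
  proc-G: (1, 1)
  proc-E: (3, 0)
  proc-A: (2, 0)
(2) The state is SAFE; one workable sequence: proc-A, proc-G, proc-I, proc-E.
Key observation: at proc-A the run first touches a limit — (2, 0) against (2, 0), exact on a resource it actually requests.
Walking it through:
  pool = (2, 0)
  run proc-A (needs (2, 0), free (2, 0)); after release of (0, 1) the pool is (2, 1)
  run proc-G (needs (1, 1), free (2, 1)); after release of (2, 3) the pool is (4, 4)
  run proc-I (needs (1, 3), free (4, 4)); after release of (1, 0) the pool is (5, 4)
  run proc-E (needs (3, 0), free (5, 4)); after release of (1, 2) the pool is (6, 6)
(3) Precisely 2 of the possible complete orderings are safe sequences.


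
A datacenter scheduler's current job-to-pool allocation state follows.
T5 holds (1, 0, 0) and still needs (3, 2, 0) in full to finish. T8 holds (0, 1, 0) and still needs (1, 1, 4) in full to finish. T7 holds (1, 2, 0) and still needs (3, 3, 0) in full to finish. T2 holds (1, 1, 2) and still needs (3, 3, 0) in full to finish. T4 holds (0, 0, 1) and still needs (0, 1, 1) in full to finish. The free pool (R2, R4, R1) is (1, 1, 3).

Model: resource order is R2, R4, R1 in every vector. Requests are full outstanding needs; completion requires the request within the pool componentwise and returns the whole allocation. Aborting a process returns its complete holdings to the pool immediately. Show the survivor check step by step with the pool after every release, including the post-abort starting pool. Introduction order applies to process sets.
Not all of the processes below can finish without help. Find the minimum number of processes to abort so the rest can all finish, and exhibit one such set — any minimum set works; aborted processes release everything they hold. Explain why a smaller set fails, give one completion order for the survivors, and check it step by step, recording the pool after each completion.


Minimum abort set: T5 and T7.
Key observation: the returned (2, 2, 0) from T5 and T7 is what brings T2 — unrunnable before, under any order — into play at step 2.
No one abort is enough; case by case: T5 alone leaves T7 blocked (short on R2 and R4); T8 alone leaves T5 blocked (short on R2); T7 alone leaves T5 blocked (short on R2); T2 alone leaves T5 blocked (short on R2); T4 alone leaves T5 blocked (short on R2).
One survivor order: T4, T2, T8. Verifying each step (post-abort pool first):
  pool = (3, 3, 3)
  T4 needs (0, 1, 1) <= (3, 3, 3) -> finishes; pool += (0, 0, 1) = (3, 3, 4)
  T2 needs (3, 3, 0) <= (3, 3, 4) -> finishes; pool += (1, 1, 2) = (4, 4, 6)
  T8 needs (1, 1, 4) <= (4, 4, 6) -> finishes; pool += (0, 1, 0) = (4, 5, 6)


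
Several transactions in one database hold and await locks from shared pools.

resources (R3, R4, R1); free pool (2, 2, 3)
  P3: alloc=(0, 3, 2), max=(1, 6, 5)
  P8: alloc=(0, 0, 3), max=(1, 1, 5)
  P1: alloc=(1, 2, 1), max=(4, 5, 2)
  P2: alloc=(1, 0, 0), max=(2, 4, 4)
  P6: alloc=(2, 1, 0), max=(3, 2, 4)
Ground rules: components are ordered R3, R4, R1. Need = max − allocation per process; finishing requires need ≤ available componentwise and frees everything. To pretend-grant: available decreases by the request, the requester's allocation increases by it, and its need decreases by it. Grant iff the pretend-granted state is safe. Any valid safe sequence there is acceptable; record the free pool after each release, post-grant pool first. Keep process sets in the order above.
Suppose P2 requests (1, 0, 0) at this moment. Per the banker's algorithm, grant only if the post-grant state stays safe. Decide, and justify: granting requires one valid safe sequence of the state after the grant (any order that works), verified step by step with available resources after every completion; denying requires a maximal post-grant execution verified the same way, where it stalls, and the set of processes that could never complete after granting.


GRANT — the state after the grant stays safe, e.g. via P8, P6, P3, P2, P1.
Key observation: granting shrinks the pool to (1, 2, 3), yet P8 still fits and the chain goes through.
Step-by-step check of the post-grant state:
  pool = (1, 2, 3)
  P8: need (1, 1, 2) fits (1, 2, 3); releases (0, 0, 3), pool now (1, 2, 6)
  P6: need (1, 1, 4) fits (1, 2, 6); releases (2, 1, 0), pool now (3, 3, 6)
  P3: need (1, 3, 3) fits (3, 3, 6); releases (0, 3, 2), pool now (3, 6, 8)
  P2: need (0, 4, 4) fits (3, 6, 8); releases (2, 0, 0), pool now (5, 6, 8)
  P1: need (3, 3, 1) fits (5, 6, 8); releases (1, 2, 1), pool now (6, 8, 9)


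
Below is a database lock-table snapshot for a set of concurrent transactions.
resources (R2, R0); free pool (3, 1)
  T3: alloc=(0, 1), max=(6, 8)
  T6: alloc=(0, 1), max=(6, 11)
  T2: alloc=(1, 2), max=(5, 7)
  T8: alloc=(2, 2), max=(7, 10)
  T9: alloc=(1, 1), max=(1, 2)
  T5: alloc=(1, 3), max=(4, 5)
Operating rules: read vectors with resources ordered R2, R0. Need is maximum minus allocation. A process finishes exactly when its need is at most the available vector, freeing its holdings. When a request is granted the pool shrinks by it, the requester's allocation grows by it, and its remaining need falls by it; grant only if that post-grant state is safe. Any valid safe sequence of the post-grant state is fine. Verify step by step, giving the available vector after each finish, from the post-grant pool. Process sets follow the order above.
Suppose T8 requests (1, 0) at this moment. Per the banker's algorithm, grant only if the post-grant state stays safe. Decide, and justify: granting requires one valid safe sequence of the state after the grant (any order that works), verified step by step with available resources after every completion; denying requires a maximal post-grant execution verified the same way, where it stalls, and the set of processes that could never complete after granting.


DENY. Granting would leave the state unsafe.
Key observation: after T9, T5, T2 the pool peaks at (5, 7), and each blocked process is short somewhere: T3 on R2; T6 on R2, R0; T8 on R0.
On the post-grant state, T9, T5, T2 is a maximal run — nothing extends it. Walking it through:
  pool = (2, 1)
  T9 needs (0, 1) <= (2, 1) -> finishes; pool += (1, 1) = (3, 2)
  T5 needs (3, 2) <= (3, 2) -> finishes; pool += (1, 3) = (4, 5)
  T2 needs (4, 5) <= (4, 5) -> finishes; pool += (1, 2) = (5, 7)
  blocked: T3 wants (6, 7), pool (5, 7) — not enough R2
  blocked: T6 wants (6, 10), pool (5, 7) — not enough R2 and R0
  blocked: T8 wants (4, 8), pool (5, 7) — not enough R0
Post-grant, the permanently blocked set is T3, T6 and T8.
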